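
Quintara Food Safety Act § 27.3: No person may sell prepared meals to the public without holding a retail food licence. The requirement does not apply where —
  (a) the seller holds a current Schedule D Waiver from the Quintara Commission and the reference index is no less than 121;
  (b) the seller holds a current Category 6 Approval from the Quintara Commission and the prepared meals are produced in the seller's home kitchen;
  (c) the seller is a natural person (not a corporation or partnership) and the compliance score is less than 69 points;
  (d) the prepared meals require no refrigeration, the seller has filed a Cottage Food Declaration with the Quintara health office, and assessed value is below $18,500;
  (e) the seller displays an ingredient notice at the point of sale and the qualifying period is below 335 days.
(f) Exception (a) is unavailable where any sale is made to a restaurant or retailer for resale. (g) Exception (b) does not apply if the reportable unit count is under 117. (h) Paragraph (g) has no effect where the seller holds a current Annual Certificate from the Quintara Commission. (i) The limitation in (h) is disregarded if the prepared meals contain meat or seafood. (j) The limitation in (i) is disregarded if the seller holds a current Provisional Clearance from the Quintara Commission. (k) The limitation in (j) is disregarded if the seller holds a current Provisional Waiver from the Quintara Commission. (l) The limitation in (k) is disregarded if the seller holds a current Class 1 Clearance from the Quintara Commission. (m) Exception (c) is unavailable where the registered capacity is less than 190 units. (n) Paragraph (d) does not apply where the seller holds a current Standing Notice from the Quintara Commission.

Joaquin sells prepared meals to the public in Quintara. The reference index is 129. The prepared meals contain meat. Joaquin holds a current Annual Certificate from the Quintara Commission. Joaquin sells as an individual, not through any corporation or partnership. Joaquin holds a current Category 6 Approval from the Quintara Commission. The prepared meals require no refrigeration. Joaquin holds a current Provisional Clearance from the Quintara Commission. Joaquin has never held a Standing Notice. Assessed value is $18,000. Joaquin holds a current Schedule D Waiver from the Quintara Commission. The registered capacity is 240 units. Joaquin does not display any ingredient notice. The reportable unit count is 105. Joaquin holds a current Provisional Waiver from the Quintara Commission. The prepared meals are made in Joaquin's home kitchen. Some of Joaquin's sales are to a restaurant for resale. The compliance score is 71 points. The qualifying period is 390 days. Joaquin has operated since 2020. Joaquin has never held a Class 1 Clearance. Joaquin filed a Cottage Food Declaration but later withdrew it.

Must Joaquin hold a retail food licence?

Yes — Joaquin must hold a retail food licence.

Exception (a) is satisfied on its face — a current Schedule D Waiver is held; the reference index is 129, meeting the 121 threshold. But: (f) applies — some sales are to a restaurant for resale. So (a) is unavailable.
All of (b)'s requirements are met (a current Category 6 Approval is held; the prepared meals are home-kitchen produced). However, paragraphs (g)–(l) must be considered: (g) is engaged — the reportable unit count is 105, under the 117 limit. (h) would limit (g) — a current Annual Certificate is held — but (i) sets (h) aside: (i) operates against (h): the prepared meals contain meat. (j) applies (a current Provisional Clearance is held), but is set aside by (k): (k) is engaged — a current Provisional Waiver is held. (l), which would lift (k), is not engaged — the Class 1 Clearance is not current. Exception (b) does not apply.
Exception (c) does not apply: the compliance score is 71 points, not less than 69 points.
Exception (d) fails — the Cottage Food Declaration was withdrawn.
Exception (e) does not apply: no ingredient notice is displayed.
Every exception is unavailable, so the rule governs.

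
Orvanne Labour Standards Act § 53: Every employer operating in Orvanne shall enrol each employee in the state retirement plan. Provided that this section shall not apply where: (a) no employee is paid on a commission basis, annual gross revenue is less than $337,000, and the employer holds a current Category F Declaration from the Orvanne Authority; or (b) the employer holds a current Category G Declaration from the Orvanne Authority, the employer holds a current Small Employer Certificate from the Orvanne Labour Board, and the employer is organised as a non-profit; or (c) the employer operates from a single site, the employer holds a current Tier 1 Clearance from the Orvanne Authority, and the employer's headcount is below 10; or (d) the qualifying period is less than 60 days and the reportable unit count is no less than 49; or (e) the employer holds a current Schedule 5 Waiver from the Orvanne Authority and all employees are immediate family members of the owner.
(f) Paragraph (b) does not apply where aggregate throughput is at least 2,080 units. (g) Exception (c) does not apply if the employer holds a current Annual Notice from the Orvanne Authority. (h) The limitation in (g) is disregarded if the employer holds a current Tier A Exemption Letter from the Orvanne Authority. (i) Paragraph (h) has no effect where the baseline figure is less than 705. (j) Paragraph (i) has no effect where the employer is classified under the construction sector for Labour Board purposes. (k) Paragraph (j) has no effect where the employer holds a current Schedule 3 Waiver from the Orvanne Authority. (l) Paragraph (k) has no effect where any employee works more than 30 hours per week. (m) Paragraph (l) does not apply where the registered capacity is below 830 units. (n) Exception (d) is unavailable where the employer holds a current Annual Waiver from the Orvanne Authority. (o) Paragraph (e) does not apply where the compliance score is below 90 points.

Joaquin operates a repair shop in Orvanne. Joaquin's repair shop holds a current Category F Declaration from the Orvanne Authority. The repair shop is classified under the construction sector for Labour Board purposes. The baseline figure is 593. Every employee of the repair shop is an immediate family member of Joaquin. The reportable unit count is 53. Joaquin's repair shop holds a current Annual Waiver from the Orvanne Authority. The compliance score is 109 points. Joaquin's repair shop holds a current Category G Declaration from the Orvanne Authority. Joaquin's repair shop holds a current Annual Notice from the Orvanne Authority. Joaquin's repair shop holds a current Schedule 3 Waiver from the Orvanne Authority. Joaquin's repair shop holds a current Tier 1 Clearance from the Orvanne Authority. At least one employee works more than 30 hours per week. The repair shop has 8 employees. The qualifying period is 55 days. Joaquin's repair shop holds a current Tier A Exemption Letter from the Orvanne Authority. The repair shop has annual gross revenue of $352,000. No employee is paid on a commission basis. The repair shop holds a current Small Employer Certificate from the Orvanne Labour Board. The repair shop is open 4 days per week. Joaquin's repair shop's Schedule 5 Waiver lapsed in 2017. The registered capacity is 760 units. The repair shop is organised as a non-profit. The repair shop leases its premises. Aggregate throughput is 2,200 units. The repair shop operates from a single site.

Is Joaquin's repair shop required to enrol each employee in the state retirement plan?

Exception (a) fails — annual gross revenue is $352,000, not less than $337,000.
Exception (b)'s conditions are all satisfied: a current Category G Declaration is held; a current Small Employer Certificate is held; the employer is a non-profit. But: (f) applies — aggregate throughput is 2,200 units, meeting the 2,080 units threshold. Exception (b) does not apply.
All of (c)'s requirements are met (the employer operates from a single site; a current Tier 1 Clearance is held; the employer's headcount is 8, below the 10 limit). However, paragraphs (g)–(m) must be considered: (g) operates against (c): a current Annual Notice is held. (h) would limit (g) — a current Tier A Exemption Letter is held — but (i) sets (h) aside: (i) operates against (h): the baseline figure is 593, less than the 705 limit. (j) applies (the repair shop is classified under the construction sector), but is set aside by (k): (k) is engaged — a current Schedule 3 Waiver is held. (l) would limit (k) — at least one employee exceeds 30 hours/week — but (m) sets (l) aside: (m) applies — the registered capacity is 760 units, below the 830 units limit. Exception (c) does not apply.
Exception (d) is satisfied on its face — the qualifying period is 55 days, less than the 60 days limit; the reportable unit count is 53, meeting the 49 threshold. But: (n) operates against (d): a current Annual Waiver is held. (d) is therefore removed.
Exception (e) does not apply: the Schedule 5 Waiver is not current.
No exception applies. The general rule governs.

Yes — Joaquin's repair shop must enrol each employee in the state retirement plan.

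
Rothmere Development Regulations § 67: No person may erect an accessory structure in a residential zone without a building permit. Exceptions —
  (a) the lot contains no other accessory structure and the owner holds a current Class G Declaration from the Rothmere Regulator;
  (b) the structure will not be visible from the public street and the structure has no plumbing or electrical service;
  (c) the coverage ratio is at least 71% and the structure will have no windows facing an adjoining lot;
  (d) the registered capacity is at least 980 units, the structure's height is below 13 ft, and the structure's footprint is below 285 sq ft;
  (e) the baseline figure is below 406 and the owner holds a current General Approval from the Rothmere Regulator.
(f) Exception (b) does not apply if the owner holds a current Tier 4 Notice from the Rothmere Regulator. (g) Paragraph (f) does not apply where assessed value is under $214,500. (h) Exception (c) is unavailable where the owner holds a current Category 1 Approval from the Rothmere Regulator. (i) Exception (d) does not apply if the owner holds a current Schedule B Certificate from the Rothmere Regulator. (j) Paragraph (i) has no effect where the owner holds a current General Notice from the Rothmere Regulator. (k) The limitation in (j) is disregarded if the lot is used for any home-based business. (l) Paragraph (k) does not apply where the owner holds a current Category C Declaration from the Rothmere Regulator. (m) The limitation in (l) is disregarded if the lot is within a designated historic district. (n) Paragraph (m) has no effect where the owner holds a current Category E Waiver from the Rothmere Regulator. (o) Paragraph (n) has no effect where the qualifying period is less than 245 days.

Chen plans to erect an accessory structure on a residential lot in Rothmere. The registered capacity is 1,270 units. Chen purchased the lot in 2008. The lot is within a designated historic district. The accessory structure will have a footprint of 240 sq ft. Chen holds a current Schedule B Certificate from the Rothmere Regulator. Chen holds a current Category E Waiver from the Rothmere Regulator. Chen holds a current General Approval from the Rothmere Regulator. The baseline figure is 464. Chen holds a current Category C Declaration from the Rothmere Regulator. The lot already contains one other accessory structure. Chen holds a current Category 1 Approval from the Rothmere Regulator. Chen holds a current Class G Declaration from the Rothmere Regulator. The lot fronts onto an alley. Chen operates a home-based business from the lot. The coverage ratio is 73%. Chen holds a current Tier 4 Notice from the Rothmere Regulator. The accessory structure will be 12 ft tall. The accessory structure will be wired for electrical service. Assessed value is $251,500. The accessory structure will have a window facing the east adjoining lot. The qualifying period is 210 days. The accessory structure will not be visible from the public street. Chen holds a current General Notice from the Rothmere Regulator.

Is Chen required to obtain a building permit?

Exception (a) does not apply: the lot already has another accessory structure.
Exception (b) fails — electrical service is planned.
Exception (c) fails — a window faces an adjoining lot.
All of (d)'s requirements are met (the registered capacity is 1,270 units, meeting the 980 units threshold; the structure's height is 12 ft, below the 13 ft limit; the structure's footprint is 240 sq ft, below the 285 sq ft limit). But applying paragraphs (i)–(o): (i) is triggered — a current Schedule B Certificate is held. (j) operates (a current General Notice is held), but is itself disapplied by (k): (k) applies — a home-based business operates on the lot. (l) applies (a current Category C Declaration is held), but is itself disapplied by (m): (m) is triggered — the lot is in a historic district. (n) operates (a current Category E Waiver is held), but is overridden by (o): (o) operates against (n): the qualifying period is 210 days, less than the 245 days limit. So (d) is unavailable.
Exception (e) requires that the baseline figure is below 406; but the baseline figure is 464, not below 406, so (e) is unavailable.
No exception applies. The general rule governs.

Yes — Chen must obtain a building permit.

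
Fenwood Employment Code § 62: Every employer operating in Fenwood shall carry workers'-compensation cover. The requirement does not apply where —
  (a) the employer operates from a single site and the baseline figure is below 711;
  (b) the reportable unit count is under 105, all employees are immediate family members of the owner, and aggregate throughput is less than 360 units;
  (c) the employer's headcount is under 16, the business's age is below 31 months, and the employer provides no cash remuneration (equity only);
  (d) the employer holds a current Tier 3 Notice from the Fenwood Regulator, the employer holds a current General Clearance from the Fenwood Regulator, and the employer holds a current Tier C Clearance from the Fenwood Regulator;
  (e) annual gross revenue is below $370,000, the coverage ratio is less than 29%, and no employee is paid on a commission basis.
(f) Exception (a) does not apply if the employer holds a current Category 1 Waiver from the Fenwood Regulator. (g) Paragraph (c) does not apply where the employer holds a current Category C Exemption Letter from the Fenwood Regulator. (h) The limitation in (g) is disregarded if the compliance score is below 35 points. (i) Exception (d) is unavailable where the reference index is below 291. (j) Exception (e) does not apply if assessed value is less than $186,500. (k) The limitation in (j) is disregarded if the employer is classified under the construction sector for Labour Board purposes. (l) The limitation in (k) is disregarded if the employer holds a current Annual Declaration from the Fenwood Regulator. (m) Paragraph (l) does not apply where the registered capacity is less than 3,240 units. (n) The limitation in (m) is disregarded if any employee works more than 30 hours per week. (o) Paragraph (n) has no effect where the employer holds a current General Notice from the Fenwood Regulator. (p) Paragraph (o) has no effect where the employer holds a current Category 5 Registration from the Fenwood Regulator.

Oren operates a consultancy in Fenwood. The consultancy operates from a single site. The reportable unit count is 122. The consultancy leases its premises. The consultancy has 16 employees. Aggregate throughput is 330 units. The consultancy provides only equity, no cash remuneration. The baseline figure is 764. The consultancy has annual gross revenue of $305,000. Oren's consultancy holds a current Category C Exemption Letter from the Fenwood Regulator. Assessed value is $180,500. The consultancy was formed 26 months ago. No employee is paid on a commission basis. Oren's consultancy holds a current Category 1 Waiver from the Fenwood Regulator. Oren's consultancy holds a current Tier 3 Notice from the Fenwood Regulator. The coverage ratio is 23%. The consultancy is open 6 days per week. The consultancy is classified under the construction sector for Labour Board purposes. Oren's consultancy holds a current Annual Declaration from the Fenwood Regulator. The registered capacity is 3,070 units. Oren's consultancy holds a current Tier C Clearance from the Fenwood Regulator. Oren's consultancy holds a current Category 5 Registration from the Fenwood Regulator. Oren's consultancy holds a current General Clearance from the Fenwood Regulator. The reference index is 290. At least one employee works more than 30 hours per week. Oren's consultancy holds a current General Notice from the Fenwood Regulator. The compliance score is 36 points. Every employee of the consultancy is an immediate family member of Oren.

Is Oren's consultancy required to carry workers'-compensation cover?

Yes — Oren's consultancy must carry workers'-compensation cover.

Exception (a) fails — the baseline figure is 764, not below 711.
Exception (b) fails — the reportable unit count is 122, not under 105.
Exception (c) requires that the employer's headcount is under 16; but the employer's headcount is 16, not under 16, so (c) is unavailable.
Exception (d): a current Tier 3 Notice is held; a current General Clearance is held; a current Tier C Clearance is held — every condition holds. But: (i) operates against (d): the reference index is 290, below the 291 limit. So (d) is unavailable.
Exception (e) is satisfied on its face — annual gross revenue is $305,000, below the $370,000 limit; the coverage ratio is 23%, less than the 29% limit; no employee is paid on commission. However, paragraphs (j)–(p) must be considered: (j) operates against (e): assessed value is $180,500, less than the $186,500 limit. (k) would limit (j) — the consultancy is classified under the construction sector — but (l) sets (k) aside: (l) applies — a current Annual Declaration is held. (m) would limit (l) — the registered capacity is 3,070 units, less than the 3,240 units limit — but (n) sets (m) aside: (n) is triggered — at least one employee exceeds 30 hours/week. (o) would limit (n) — a current General Notice is held — but (p) sets (o) aside: (p) is engaged — a current Category 5 Registration is held. So (e) is unavailable.
None of the exceptions is available; § 62 applies in full.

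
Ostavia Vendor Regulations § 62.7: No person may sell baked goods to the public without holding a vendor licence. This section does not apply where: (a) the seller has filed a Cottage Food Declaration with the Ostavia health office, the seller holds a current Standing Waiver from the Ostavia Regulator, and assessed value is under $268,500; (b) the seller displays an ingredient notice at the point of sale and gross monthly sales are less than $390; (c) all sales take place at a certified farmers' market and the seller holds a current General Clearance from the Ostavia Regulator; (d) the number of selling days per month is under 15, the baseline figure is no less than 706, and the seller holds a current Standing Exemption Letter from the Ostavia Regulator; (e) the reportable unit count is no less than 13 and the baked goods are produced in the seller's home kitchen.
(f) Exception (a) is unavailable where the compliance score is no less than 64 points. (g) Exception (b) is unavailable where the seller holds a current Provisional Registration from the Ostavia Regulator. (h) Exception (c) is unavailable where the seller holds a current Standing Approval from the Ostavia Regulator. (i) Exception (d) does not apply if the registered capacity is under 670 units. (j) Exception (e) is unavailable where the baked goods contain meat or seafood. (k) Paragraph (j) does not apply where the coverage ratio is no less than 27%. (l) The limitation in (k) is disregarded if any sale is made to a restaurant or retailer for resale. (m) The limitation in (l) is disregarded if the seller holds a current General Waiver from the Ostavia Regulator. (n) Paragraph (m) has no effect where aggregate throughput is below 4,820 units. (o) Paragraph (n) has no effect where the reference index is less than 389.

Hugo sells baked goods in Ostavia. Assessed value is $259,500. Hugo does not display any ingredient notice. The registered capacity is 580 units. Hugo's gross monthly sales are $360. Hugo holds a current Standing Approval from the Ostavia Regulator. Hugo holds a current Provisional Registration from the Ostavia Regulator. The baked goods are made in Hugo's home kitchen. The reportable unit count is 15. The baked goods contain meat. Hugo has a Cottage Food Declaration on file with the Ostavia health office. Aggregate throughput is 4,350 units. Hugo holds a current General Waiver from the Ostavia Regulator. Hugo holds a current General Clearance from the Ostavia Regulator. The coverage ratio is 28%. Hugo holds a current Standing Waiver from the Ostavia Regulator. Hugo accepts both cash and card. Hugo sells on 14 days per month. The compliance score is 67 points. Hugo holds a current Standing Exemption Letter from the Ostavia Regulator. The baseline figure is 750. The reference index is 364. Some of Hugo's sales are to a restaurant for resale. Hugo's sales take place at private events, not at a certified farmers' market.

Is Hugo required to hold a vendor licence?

No — exception (e) applies; Hugo is not required to hold a vendor licence.

Exception (a)'s conditions are all satisfied: a Cottage Food Declaration is on file; a current Standing Waiver is held; assessed value is $259,500, under the $268,500 limit. However, paragraph (f) must be considered: (f) applies — the compliance score is 67 points, meeting the 64 points threshold. (a) is therefore removed.
Exception (b) fails — no ingredient notice is displayed.
Exception (c) does not apply: sales are at private events, not a certified farmers' market.
Exception (d): the number of selling days per month is 14, under the 15 limit; the baseline figure is 750, meeting the 706 threshold; a current Standing Exemption Letter is held — every condition holds. But: (i) operates against (d): the registered capacity is 580 units, under the 670 units limit. So (d) is unavailable.
Exception (e): the reportable unit count is 15, meeting the 13 threshold; the baked goods are home-kitchen produced — every condition holds. Considering the limiting provisions: (j) operates (the baked goods contain meat), but is displaced by (k): (k) is engaged — the coverage ratio is 28%, meeting the 27% threshold. (l) would limit (k) — some sales are to a restaurant for resale — but (m) sets (l) aside: (m) operates against (l): a current General Waiver is held. (n) would limit (m) — aggregate throughput is 4,350 units, below the 4,820 units limit — but (o) sets (n) aside: (o) applies — the reference index is 364, less than the 389 limit. So (e) applies.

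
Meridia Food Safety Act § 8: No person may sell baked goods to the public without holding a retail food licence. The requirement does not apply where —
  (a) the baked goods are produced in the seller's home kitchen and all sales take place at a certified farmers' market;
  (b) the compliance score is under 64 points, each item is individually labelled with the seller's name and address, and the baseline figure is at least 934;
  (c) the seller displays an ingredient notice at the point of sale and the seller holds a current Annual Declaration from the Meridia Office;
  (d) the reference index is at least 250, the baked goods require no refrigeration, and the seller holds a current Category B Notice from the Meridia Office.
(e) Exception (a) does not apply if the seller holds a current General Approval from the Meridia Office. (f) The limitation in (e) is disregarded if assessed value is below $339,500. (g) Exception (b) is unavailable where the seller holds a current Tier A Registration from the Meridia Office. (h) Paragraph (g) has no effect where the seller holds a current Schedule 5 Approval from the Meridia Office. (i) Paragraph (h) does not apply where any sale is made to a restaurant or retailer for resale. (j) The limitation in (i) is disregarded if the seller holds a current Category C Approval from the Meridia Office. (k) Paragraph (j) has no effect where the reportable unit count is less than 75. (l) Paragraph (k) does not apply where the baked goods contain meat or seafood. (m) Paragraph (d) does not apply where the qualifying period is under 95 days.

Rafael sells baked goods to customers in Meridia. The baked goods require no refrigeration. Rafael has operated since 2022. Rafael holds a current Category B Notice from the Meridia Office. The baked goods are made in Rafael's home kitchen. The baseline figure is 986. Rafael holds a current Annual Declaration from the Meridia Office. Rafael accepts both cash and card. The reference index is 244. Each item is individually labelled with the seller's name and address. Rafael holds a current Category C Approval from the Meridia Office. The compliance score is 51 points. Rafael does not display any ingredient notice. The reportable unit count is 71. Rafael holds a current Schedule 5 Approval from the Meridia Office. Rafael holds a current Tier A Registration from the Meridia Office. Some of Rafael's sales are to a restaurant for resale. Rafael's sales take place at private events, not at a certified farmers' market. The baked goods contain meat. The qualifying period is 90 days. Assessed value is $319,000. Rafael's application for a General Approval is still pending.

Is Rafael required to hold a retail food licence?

Exception (a) does not apply: sales are at private events, not a certified farmers' market.
Exception (b)'s conditions are all satisfied: the compliance score is 51 points, under the 64 points limit; items are individually labelled; the baseline figure is 986, meeting the 934 threshold. Considering the limiting provisions: (g) is triggered (a current Tier A Registration is held), but is displaced by (h): (h) applies — a current Schedule 5 Approval is held. (i) would limit (h) — some sales are to a restaurant for resale — but (j) sets (i) aside: (j) operates against (i): a current Category C Approval is held. (k) would limit (j) — the reportable unit count is 71, less than the 75 limit — but (l) sets (k) aside: (l) operates — the baked goods contain meat. So (b) applies.
Exception (c) does not apply: no ingredient notice is displayed.
Exception (d) fails — the reference index is 244, short of 250.

No — exception (b) applies; Rafael is not required to hold a retail food licence.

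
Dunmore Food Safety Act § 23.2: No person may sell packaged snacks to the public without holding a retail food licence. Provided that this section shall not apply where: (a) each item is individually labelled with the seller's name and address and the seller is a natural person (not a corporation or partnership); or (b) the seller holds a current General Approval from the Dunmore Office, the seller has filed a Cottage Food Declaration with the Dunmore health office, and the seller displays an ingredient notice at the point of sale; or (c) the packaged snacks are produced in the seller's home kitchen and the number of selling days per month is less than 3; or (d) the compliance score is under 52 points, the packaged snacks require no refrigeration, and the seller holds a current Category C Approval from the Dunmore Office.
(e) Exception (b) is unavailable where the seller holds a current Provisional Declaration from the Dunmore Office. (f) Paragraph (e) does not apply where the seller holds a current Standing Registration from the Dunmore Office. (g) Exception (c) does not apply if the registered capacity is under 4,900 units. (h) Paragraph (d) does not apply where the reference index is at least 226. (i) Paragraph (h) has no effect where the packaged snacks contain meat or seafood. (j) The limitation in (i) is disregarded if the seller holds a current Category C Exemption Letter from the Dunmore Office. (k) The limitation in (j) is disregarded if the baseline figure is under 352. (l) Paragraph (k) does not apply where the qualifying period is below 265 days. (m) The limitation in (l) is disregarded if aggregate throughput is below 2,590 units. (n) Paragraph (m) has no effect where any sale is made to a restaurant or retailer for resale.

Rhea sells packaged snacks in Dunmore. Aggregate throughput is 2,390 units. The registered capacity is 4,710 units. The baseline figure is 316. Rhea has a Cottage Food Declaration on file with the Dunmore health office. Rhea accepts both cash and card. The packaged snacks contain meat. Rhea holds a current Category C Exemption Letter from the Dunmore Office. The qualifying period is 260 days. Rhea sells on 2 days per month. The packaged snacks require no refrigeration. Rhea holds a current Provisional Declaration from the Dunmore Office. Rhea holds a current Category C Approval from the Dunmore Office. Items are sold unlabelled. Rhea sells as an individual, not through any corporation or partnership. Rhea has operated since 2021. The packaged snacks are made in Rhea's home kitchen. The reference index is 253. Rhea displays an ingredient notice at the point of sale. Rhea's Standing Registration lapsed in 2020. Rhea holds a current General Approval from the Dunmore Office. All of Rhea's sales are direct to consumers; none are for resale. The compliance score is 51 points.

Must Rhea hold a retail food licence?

Exception (a) fails — items are sold unlabelled.
Exception (b): a current General Approval is held; a Cottage Food Declaration is on file; an ingredient notice is displayed — every condition holds. Turning to paragraphs (e)–(f): (e) operates against (b): a current Provisional Declaration is held. (f), which would lift (e), is not triggered — the Standing Registration is not current. So (b) is unavailable.
Exception (c)'s conditions are all satisfied: the packaged snacks are home-kitchen produced; the number of selling days per month is 2, less than the 3 limit. However, paragraph (g) must be considered: (g) operates against (c): the registered capacity is 4,710 units, under the 4,900 units limit. Exception (c) does not apply.
Exception (d): the compliance score is 51 points, under the 52 points limit; the packaged snacks are shelf-stable; a current Category C Approval is held — every condition holds. Under paragraphs (h)–(n): (h) applies (the reference index is 253, meeting the 226 threshold), but is set aside by (i): (i) operates against (h): the packaged snacks contain meat. (j) operates (a current Category C Exemption Letter is held), but is set aside by (k): (k) operates against (j): the baseline figure is 316, under the 352 limit. (l) operates (the qualifying period is 260 days, below the 265 days limit), but is set aside by (m): (m) operates against (l): aggregate throughput is 2,390 units, below the 2,590 units limit. (n), which would lift (m), is inapplicable — no sales are for resale. So (d) applies.

No — exception (d) applies; Rhea is not required to hold a retail food licence.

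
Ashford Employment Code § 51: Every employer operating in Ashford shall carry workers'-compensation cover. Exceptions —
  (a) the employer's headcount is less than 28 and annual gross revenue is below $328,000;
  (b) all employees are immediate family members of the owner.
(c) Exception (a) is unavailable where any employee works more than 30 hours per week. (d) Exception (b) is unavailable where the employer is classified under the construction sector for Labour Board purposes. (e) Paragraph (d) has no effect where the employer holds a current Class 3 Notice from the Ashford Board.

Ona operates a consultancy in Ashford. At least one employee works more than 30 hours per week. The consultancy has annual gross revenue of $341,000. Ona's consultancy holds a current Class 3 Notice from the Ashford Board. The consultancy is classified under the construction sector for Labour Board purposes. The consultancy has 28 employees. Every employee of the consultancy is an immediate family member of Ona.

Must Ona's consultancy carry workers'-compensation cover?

Exception (a) requires that the employer's headcount is less than 28; but the employer's headcount is 28, not less than 28, so (a) is unavailable.
All of (b)'s requirements are met (every employee is an immediate family member). As to paragraphs (d)–(e): (d) applies (the consultancy is classified under the construction sector), but is displaced by (e): (e) operates against (d): a current Class 3 Notice is held. So (b) applies.

No — exception (b) applies; Ona's consultancy is not required to carry workers'-compensation cover.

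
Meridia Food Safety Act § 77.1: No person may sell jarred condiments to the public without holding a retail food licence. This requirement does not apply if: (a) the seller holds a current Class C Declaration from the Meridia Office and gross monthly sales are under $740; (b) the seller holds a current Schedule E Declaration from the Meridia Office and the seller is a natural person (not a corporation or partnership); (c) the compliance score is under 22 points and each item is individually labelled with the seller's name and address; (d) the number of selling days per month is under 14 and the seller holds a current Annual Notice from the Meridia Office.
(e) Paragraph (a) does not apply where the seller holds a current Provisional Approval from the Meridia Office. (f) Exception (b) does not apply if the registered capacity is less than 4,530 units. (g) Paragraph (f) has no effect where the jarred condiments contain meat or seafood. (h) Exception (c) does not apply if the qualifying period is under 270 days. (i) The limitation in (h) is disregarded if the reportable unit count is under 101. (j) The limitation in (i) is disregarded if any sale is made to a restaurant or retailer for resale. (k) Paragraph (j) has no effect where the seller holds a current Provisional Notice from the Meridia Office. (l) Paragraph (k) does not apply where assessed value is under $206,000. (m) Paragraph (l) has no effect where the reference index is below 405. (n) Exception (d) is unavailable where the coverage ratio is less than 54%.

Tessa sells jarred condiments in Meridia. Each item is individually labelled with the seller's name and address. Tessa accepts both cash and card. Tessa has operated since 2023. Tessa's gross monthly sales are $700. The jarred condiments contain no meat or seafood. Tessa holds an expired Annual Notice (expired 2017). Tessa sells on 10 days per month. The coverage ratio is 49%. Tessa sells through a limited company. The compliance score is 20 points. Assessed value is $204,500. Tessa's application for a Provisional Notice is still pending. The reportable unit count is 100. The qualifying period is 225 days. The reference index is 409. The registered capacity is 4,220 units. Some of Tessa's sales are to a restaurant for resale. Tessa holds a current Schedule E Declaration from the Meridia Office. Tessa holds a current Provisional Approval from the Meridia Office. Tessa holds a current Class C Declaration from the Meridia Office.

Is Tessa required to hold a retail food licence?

Exception (a)'s conditions are all satisfied: a current Class C Declaration is held; gross monthly sales are $700, under the $740 limit. But applying paragraph (e): (e) operates against (a): a current Provisional Approval is held. Exception (a) does not apply.
Exception (b) requires that the seller is a natural person (not a corporation or partnership); but the seller operates through a limited company, so (b) is unavailable.
All of (c)'s requirements are met (the compliance score is 20 points, under the 22 points limit; items are individually labelled). But: (h) operates against (c): the qualifying period is 225 days, under the 270 days limit. (i) applies (the reportable unit count is 100, under the 101 limit), but is displaced by (j): (j) applies — some sales are to a restaurant for resale. (k), which would lift (j), does not operate here — there is no Provisional Notice in force. Exception (c) does not apply.
Exception (d) requires that the seller holds a current Annual Notice from the Meridia Office; but the Annual Notice is not current, so (d) is unavailable.
No exception applies. The general rule governs.

Yes — Tessa must hold a retail food licence.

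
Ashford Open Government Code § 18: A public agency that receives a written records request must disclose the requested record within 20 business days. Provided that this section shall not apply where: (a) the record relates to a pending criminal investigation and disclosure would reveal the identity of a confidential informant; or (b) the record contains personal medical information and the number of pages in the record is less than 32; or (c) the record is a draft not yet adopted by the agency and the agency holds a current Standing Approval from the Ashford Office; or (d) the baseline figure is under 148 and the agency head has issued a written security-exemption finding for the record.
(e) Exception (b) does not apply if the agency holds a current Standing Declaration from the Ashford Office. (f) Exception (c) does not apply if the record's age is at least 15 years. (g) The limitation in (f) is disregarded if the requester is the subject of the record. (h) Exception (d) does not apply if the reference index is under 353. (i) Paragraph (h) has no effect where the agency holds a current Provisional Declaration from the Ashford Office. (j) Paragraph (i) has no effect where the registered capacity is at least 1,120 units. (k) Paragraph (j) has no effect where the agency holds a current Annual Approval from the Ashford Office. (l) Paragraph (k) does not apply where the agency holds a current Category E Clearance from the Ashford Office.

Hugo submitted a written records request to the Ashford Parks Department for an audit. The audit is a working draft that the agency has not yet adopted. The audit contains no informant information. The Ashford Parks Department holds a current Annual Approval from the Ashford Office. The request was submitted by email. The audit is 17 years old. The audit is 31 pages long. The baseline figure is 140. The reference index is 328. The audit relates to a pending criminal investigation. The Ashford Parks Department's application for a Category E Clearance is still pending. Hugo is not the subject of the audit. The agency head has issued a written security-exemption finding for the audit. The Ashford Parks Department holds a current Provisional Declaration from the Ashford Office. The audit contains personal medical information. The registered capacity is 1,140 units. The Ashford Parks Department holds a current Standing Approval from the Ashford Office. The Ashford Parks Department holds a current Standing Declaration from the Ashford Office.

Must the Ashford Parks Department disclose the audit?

No — exception (d) applies; the Ashford Parks Department is not required to disclose the audit.

Exception (a) does not apply: the audit contains no informant information.
All of (b)'s requirements are met (the audit contains personal medical information; the number of pages in the record is 31, less than the 32 limit). But applying paragraph (e): (e) operates — a current Standing Declaration is held. (b) is therefore removed.
Exception (c)'s conditions are all satisfied: the audit is an unadopted draft; a current Standing Approval is held. However, paragraphs (f)–(g) must be considered: (f) operates — the record's age is 17 years, meeting the 15 years threshold. (g) is inapplicable (Hugo is not the subject of the audit), so (f) stands. So (c) is unavailable.
Exception (d)'s conditions are all satisfied: the baseline figure is 140, under the 148 limit; a written security-exemption finding has been issued. Considering the limiting provisions: (h) would limit (d) — the reference index is 328, under the 353 limit — but (i) sets (h) aside: (i) operates — a current Provisional Declaration is held. (j) is engaged (the registered capacity is 1,140 units, meeting the 1,120 units threshold), but is itself disapplied by (k): (k) operates against (j): a current Annual Approval is held. (l) is not triggered (there is no Category E Clearance in force), so (k) stands. So (d) applies.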